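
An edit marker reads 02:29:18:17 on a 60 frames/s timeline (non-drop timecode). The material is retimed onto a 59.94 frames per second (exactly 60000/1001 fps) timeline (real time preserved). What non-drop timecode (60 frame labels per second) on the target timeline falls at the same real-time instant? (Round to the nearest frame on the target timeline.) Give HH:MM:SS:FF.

Source frame index: (2×3600 + 29×60 + 18) × 60 + 17 = 537497.
Real time: 537497 / (60) = 537497/60 s.
Target frame: (537497/60) × (60000/1001) = 537497000/1001 ≈ 536960.040 → 536960.
At 60 labels/s: frame 536960 → 02:29:09:20.

02:29:09:20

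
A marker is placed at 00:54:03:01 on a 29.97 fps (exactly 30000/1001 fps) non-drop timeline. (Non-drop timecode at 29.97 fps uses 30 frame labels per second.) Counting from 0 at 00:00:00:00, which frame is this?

Total seconds to the label: (0 × 3600 + 54 × 60 + 3) = 3243.
Frame index = 3243 × 30 + 1 = 97291.

97291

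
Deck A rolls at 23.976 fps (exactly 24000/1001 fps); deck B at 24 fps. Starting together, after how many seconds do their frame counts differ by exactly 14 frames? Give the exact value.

7007/12 seconds

The gap grows by |24 − 24000/1001| = 24/1001 frames per second.
Time for a 14-frame gap: 14 ÷ (24/1001) = 7007/12 s.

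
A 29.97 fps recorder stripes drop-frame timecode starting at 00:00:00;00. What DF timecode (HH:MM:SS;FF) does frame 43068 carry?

Ten DF minutes hold 17982 frames, so frame 43068 lies in block 2 (frames 35964–53945) with 7104 frames into that block.
The block's first minute is 1800 frames and the rest 1798 each; 7104 frames reaches minute 3, so 2 × 18 + 3 × 2 = 42 labels have been skipped so far.
Adding those back, label number 43068 + 42 = 43110 at 30 labels/s is 1437 s + 0 f = 0 h 23 min 57 s frame 0, i.e. 00:23:57;00.

00:23:57;00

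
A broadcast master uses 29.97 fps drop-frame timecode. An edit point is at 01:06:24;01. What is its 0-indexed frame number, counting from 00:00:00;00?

Complete 10-minute blocks: 6, each 17982 frames → 107892.
Remaining 6 whole minutes in the current block: 1800 + 5 × 1798 = 10790 frames.
Within the current minute: 24 × 30 + 1 − 2 = 719 (labels ;00/;01 skipped at this minute). Total = 107892 + 10790 + 719 = 119401.

119401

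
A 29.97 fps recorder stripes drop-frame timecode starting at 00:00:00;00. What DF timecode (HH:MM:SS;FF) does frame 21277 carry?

Each 10-minute DF block holds 10 × 60 × 30 − 9 × 2 = 17982 frames. 21277 ÷ 17982 → 1 full block, remainder 3295.
Within the partial block the first minute is 1800 frames and each further minute 1798, so 1 further minute boundary passed. Total skipped labels = 18 × 1 + 2 × 1 = 20.
Non-drop label index = 21277 + 20 = 21297; at 30 labels/s that is 00:11:49:27, i.e. DF 00:11:49;27.

00:11:49;27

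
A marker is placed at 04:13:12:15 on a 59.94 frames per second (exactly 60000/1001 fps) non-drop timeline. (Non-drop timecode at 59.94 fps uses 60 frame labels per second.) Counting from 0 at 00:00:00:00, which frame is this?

Total seconds to the label: (4 × 3600 + 13 × 60 + 12) = 15192.
Frame index = 15192 × 60 + 15 = 911535.

frame 911535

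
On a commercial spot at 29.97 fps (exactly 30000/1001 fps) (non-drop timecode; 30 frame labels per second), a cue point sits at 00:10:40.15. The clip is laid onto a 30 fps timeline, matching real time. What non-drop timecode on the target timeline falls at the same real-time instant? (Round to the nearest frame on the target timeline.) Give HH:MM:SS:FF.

Source frame index: (0×3600 + 10×60 + 40) × 30 + 15 = 19215.
Real time: 19215 / (30000/1001) = 1282281/2000 s.
Target frame: (1282281/2000) × (30) = 3846843/200 ≈ 19234.215 → 19234.
At 30 labels/s: frame 19234 → 00:10:41:04.

00:10:41:04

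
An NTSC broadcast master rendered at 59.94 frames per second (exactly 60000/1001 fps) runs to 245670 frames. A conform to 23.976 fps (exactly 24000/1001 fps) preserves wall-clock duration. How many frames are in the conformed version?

Target frames = source frames × (target rate / source rate) = 245670 × (24000/1001)/(60000/1001) = 245670 × 2/5 = 98268.

98268 frames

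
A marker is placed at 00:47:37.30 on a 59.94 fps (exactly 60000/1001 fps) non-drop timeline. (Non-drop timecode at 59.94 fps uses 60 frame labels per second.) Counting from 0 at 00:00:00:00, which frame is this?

Total seconds to the label: (0 × 3600 + 47 × 60 + 37) = 2857.
Frame index = 2857 × 60 + 30 = 171450.

171450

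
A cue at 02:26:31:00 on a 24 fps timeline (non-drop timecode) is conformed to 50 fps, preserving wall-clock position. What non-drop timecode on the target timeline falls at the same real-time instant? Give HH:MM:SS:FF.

Source frame index: (2×3600 + 26×60 + 31) × 24 + 0 = 210984.
Real time: 210984 / (24) = 8791 s.
Target frame: (8791) × (50) = 439550.
At 50 labels/s: frame 439550 → 02:26:31:00.

02:26:31:00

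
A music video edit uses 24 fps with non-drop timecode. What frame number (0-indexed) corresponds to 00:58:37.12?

84420

Total seconds to the label: (0 × 3600 + 58 × 60 + 37) = 3517.
Frame index = 3517 × 24 + 12 = 84420.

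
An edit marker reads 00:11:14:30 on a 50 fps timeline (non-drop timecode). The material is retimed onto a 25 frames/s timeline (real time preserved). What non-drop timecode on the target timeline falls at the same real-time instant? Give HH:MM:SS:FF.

Source frame index: (0×3600 + 11×60 + 14) × 50 + 30 = 33730.
Real time: 33730 / (50) = 3373/5 s.
Target frame: (3373/5) × (25) = 16865.
At 25 labels/s: frame 16865 → 00:11:14:15.

00:11:14:15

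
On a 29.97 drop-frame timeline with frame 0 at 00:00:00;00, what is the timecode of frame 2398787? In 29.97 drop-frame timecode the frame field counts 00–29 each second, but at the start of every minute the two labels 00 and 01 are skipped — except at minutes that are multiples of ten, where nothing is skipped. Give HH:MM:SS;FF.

22:13:59;17

Each 10-minute DF block holds 10 × 60 × 30 − 9 × 2 = 17982 frames. 2398787 ÷ 17982 → 133 full blocks, remainder 7181.
Within the partial block the first minute is 1800 frames and each further minute 1798, so 3 further minute boundaries passed. Total skipped labels = 18 × 133 + 2 × 3 = 2400.
Non-drop label index = 2398787 + 2400 = 2401187; at 30 labels/s that is 22:13:59:17, i.e. DF 22:13:59;17.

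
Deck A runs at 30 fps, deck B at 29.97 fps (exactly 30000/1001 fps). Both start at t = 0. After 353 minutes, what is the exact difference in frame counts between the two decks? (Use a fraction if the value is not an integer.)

635400/1001 frames

353 min = 21180 s.
A emits 30 × 21180 = 635400 frames; B emits 30000/1001 × 21180 = 635400000/1001.
Difference = 635400/1001 frames (≈ 634.7652); B is behind A.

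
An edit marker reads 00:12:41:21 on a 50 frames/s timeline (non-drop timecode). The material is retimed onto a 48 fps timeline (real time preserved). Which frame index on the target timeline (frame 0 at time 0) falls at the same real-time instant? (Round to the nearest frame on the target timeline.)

frame 36548

Source frame index: (0×3600 + 12×60 + 41) × 50 + 21 = 38071.
Real time: 38071 / (50) = 38071/50 s.
Target frame: (38071/50) × (48) = 913704/25 ≈ 36548.160 → 36548.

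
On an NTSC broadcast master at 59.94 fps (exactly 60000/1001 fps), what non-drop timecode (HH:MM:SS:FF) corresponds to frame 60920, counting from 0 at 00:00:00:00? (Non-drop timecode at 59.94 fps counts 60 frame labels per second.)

00:16:55:20

60920 ÷ 60 = 1015 full seconds, remainder 20 frames.
1015 s = 0 h 16 min 55 s.
Timecode: 00:16:55:20.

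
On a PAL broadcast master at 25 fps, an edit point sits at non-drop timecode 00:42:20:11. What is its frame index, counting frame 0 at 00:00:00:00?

Total seconds to the label: (0 × 3600 + 42 × 60 + 20) = 2540.
Frame index = 2540 × 25 + 11 = 63511.

frame 63511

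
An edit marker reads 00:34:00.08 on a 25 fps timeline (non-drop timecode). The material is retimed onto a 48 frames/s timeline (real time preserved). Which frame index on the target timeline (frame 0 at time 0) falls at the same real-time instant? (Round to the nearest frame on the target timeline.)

Source frame index: (0×3600 + 34×60 + 0) × 25 + 8 = 51008.
Real time: 51008 / (25) = 51008/25 s.
Target frame: (51008/25) × (48) = 2448384/25 ≈ 97935.360 → 97935.

frame 97935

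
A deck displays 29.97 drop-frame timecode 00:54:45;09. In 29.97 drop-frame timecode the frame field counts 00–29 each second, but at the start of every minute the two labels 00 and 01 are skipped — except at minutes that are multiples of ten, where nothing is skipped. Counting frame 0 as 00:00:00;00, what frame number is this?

Complete 10-minute blocks: 5, each 17982 frames → 89910.
Remaining 4 whole minutes in the current block: 1800 + 3 × 1798 = 7194 frames.
Within the current minute: 45 × 30 + 9 − 2 = 1357 (labels ;00/;01 skipped at this minute). Total = 89910 + 7194 + 1357 = 98461.

98461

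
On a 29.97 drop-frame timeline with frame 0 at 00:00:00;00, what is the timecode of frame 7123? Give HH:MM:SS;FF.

Ten DF minutes hold 17982 frames, so frame 7123 lies in block 0 (frames 0–17981) with 7123 frames into that block.
The block's first minute is 1800 frames and the rest 1798 each; 7123 frames reaches minute 3, so 0 × 18 + 3 × 2 = 6 labels have been skipped so far.
Adding those back, label number 7123 + 6 = 7129 at 30 labels/s is 237 s + 19 f = 0 h 3 min 57 s frame 19, i.e. 00:03:57;19.

00:03:57;19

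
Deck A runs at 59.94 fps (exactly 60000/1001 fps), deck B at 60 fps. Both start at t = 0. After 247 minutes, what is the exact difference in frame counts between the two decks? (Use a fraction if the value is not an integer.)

247 min = 14820 s.
A emits 60000/1001 × 14820 = 68400000/77 frames; B emits 60 × 14820 = 889200.
Difference = 68400/77 frames (≈ 888.3117); B is ahead of A.

68400/77 frames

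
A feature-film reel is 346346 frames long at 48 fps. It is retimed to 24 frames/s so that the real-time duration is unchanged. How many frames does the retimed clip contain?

173173 frames

Target frames = source frames × (target rate / source rate) = 346346 × (24)/(48) = 346346 × 1/2 = 173173.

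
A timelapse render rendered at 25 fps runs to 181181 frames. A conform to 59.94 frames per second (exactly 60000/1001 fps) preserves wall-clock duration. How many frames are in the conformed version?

Target frames = source frames × (target rate / source rate) = 181181 × (60000/1001)/(25) = 181181 × 2400/1001 = 434400.

434400 frames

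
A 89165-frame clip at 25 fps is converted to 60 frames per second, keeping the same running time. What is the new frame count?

Target frames = source frames × (target rate / source rate) = 89165 × (60)/(25) = 89165 × 12/5 = 213996.

213996 frames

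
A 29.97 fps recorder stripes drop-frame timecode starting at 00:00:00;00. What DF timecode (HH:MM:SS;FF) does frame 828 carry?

00:00:27;18

Each 10-minute DF block holds 10 × 60 × 30 − 9 × 2 = 17982 frames. 828 ÷ 17982 → 0 full blocks, remainder 828.
Within the partial block the first minute is 1800 frames and each further minute 1798, so 0 further minute boundaries passed. Total skipped labels = 18 × 0 + 2 × 0 = 0.
Non-drop label index = 828 + 0 = 828; at 30 labels/s that is 00:00:27:18, i.e. DF 00:00:27;18.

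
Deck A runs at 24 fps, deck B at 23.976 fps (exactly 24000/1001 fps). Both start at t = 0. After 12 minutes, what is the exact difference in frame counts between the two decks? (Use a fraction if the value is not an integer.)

12 min = 720 s.
A emits 24 × 720 = 17280 frames; B emits 24000/1001 × 720 = 17280000/1001.
Difference = 17280/1001 frames (≈ 17.2627); B is behind A.

17280/1001 frames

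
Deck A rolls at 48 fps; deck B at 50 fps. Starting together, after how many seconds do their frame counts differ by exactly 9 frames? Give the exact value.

4.5 seconds

The gap grows by |50 − 48| = 2 frames per second.
Time for a 9-frame gap: 9 ÷ (2) = 4.5 s.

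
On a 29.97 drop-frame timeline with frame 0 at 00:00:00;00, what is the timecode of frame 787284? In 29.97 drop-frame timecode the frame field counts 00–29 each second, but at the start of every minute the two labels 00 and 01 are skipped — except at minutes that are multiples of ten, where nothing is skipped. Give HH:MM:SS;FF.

07:17:49;02

Ten DF minutes hold 17982 frames, so frame 787284 lies in block 43 (frames 773226–791207) with 14058 frames into that block.
The block's first minute is 1800 frames and the rest 1798 each; 14058 frames reaches minute 7, so 43 × 18 + 7 × 2 = 788 labels have been skipped so far.
Adding those back, label number 787284 + 788 = 788072 at 30 labels/s is 26269 s + 2 f = 7 h 17 min 49 s frame 2, i.e. 07:17:49;02.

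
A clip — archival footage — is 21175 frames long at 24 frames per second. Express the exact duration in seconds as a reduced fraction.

Running time = 21175 ÷ (24) = 21175 × 1/24 = 21175/24 s.

21175/24 seconds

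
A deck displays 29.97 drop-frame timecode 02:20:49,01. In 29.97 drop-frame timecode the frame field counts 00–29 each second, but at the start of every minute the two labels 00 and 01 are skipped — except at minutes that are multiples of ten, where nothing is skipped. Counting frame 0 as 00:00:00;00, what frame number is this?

As if non-drop at 30 labels/s: (2 × 3600 + 20 × 60 + 49) × 30 + 1 = 253471.
Minute boundaries passed: 140; those not divisible by 10: 140 − 14 = 126; dropped labels = 2 × 126 = 252.
Actual frame index = 253471 − 252 = 253219.

253219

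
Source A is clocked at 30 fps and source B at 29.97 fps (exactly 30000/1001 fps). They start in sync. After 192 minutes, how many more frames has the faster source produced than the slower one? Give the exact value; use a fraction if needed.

345600/1001 frames

192 min = 11520 s.
A emits 30 × 11520 = 345600 frames; B emits 30000/1001 × 11520 = 345600000/1001.
Difference = 345600/1001 frames (≈ 345.2547); B is behind A.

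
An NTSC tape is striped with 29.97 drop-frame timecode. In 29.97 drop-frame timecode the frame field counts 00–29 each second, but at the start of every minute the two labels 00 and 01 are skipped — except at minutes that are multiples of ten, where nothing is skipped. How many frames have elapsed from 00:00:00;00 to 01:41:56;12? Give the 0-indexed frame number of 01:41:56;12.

183310

As if non-drop at 30 labels/s: (1 × 3600 + 41 × 60 + 56) × 30 + 12 = 183492.
Minute boundaries passed: 101; those not divisible by 10: 101 − 10 = 91; dropped labels = 2 × 91 = 182.
Actual frame index = 183492 − 182 = 183310.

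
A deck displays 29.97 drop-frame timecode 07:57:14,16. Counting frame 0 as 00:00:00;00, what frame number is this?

Complete 10-minute blocks: 47, each 17982 frames → 845154.
Remaining 7 whole minutes in the current block: 1800 + 6 × 1798 = 12588 frames.
Within the current minute: 14 × 30 + 16 − 2 = 434 (labels ;00/;01 skipped at this minute). Total = 845154 + 12588 + 434 = 858176.

858176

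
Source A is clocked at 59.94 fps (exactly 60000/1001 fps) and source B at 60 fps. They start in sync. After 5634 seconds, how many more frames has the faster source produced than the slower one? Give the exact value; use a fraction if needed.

338040/1001 frames

A emits 60000/1001 × 5634 = 338040000/1001 frames; B emits 60 × 5634 = 338040.
Difference = 338040/1001 frames (≈ 337.7023); B is ahead of A.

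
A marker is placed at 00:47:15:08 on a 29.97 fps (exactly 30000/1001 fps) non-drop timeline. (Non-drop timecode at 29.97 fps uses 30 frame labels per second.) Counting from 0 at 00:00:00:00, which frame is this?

Total seconds to the label: (0 × 3600 + 47 × 60 + 15) = 2835.
Frame index = 2835 × 30 + 8 = 85058.

frame 85058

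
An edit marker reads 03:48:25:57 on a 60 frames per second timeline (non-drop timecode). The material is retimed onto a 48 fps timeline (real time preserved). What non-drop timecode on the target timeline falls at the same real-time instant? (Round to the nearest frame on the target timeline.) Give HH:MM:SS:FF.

Source frame index: (3×3600 + 48×60 + 25) × 60 + 57 = 822357.
Real time: 822357 / (60) = 274119/20 s.
Target frame: (274119/20) × (48) = 3289428/5 ≈ 657885.600 → 657886.
At 48 labels/s: frame 657886 → 03:48:25:46.

03:48:25:46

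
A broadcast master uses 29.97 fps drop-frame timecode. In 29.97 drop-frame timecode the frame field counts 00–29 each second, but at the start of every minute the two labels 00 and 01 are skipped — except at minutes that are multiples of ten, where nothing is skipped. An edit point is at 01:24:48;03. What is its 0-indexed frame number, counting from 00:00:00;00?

152491

As if non-drop at 30 labels/s: (1 × 3600 + 24 × 60 + 48) × 30 + 3 = 152643.
Minute boundaries passed: 84; those not divisible by 10: 84 − 8 = 76; dropped labels = 2 × 76 = 152.
Actual frame index = 152643 − 152 = 152491.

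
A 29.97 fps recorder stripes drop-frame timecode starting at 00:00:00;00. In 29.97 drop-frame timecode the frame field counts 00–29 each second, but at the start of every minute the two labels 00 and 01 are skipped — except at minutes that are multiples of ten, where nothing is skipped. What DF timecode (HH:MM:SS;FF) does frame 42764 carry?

Each 10-minute DF block holds 10 × 60 × 30 − 9 × 2 = 17982 frames. 42764 ÷ 17982 → 2 full blocks, remainder 6800.
Within the partial block the first minute is 1800 frames and each further minute 1798, so 3 further minute boundaries passed. Total skipped labels = 18 × 2 + 2 × 3 = 42.
Non-drop label index = 42764 + 42 = 42806; at 30 labels/s that is 00:23:46:26, i.e. DF 00:23:46;26.

00:23:46;26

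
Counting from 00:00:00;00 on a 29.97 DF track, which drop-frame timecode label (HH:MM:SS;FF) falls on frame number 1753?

00:00:58;13

Ten DF minutes hold 17982 frames, so frame 1753 lies in block 0 (frames 0–17981) with 1753 frames into that block.
The block's first minute is 1800 frames and the rest 1798 each; 1753 frames reaches minute 0, so 0 × 18 + 0 × 2 = 0 labels have been skipped so far.
Adding those back, label number 1753 + 0 = 1753 at 30 labels/s is 58 s + 13 f = 0 h 0 min 58 s frame 13, i.e. 00:00:58;13.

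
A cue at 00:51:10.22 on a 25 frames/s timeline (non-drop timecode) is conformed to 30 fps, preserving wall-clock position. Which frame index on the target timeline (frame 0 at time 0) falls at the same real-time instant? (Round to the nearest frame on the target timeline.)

frame 92126

Source frame index: (0×3600 + 51×60 + 10) × 25 + 22 = 76772.
Real time: 76772 / (25) = 76772/25 s.
Target frame: (76772/25) × (30) = 460632/5 ≈ 92126.400 → 92126.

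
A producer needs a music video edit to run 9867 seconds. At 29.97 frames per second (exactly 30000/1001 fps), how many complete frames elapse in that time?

Frames = 9867 × 30000/1001 = 2070000/7 ≈ 295714.2857.
Complete frames: 295714.

295714 frames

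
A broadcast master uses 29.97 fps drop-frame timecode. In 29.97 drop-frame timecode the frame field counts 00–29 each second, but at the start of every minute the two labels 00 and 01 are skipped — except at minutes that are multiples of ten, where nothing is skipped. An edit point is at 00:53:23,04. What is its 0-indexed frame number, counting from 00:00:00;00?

95998

Complete 10-minute blocks: 5, each 17982 frames → 89910.
Remaining 3 whole minutes in the current block: 1800 + 2 × 1798 = 5396 frames.
Within the current minute: 23 × 30 + 4 − 2 = 692 (labels ;00/;01 skipped at this minute). Total = 89910 + 5396 + 692 = 95998.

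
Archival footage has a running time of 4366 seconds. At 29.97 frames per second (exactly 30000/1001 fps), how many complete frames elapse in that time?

Frames = 4366 × 30000/1001 = 130980000/1001 ≈ 130849.1508.
Complete frames: 130849.

130849 frames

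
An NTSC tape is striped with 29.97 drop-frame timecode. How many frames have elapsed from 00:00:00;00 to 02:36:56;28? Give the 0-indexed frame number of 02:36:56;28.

As if non-drop at 30 labels/s: (2 × 3600 + 36 × 60 + 56) × 30 + 28 = 282508.
Minute boundaries passed: 156; those not divisible by 10: 156 − 15 = 141; dropped labels = 2 × 141 = 282.
Actual frame index = 282508 − 282 = 282226.

282226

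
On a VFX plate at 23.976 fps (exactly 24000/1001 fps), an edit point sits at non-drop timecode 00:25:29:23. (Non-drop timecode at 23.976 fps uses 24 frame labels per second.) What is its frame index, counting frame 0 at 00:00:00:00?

Total seconds to the label: (0 × 3600 + 25 × 60 + 29) = 1529.
Frame index = 1529 × 24 + 23 = 36719.

frame 36719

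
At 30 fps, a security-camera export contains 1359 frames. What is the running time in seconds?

Running time = 1359 / (30) = 45.3 s.

45.3 seconds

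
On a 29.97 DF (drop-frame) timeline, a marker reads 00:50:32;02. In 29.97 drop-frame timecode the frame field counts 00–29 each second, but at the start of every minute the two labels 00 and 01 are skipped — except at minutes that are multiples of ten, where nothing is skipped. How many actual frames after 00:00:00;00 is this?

90872

As if non-drop at 30 labels/s: (0 × 3600 + 50 × 60 + 32) × 30 + 2 = 90962.
Minute boundaries passed: 50; those not divisible by 10: 50 − 5 = 45; dropped labels = 2 × 45 = 90.
Actual frame index = 90962 − 90 = 90872.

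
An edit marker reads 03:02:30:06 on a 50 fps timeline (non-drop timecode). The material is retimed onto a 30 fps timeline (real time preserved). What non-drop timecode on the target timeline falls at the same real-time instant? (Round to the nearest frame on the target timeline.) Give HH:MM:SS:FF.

03:02:30:04

Source frame index: (3×3600 + 2×60 + 30) × 50 + 6 = 547506.
Real time: 547506 / (50) = 273753/25 s.
Target frame: (273753/25) × (30) = 1642518/5 ≈ 328503.600 → 328504.
At 30 labels/s: frame 328504 → 03:02:30:04.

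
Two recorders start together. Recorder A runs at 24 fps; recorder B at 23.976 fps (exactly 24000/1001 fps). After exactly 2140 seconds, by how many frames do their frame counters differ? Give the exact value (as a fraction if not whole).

A emits 24 × 2140 = 51360 frames; B emits 24000/1001 × 2140 = 51360000/1001.
Difference = 51360/1001 frames (≈ 51.3087); B is behind A.

51360/1001 frames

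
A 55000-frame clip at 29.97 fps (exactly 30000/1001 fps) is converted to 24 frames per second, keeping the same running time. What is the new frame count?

44044 frames

Target frames = source frames × (target rate / source rate) = 55000 × (24)/(30000/1001) = 55000 × 1001/1250 = 44044.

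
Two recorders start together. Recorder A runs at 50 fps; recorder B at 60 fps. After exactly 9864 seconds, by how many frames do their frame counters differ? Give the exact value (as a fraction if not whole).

A emits 50 × 9864 = 493200 frames; B emits 60 × 9864 = 591840.
Difference = 98640 frames; B is ahead of A.

98640 frames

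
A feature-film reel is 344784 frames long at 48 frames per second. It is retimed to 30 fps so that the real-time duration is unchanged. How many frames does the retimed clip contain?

Target frames = source frames × (target rate / source rate) = 344784 × (30)/(48) = 344784 × 5/8 = 215490.

215490 frames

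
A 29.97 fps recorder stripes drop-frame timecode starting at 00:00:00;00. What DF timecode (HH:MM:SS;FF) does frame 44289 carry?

00:24:37;23

Ten DF minutes hold 17982 frames, so frame 44289 lies in block 2 (frames 35964–53945) with 8325 frames into that block.
The block's first minute is 1800 frames and the rest 1798 each; 8325 frames reaches minute 4, so 2 × 18 + 4 × 2 = 44 labels have been skipped so far.
Adding those back, label number 44289 + 44 = 44333 at 30 labels/s is 1477 s + 23 f = 0 h 24 min 37 s frame 23, i.e. 00:24:37;23.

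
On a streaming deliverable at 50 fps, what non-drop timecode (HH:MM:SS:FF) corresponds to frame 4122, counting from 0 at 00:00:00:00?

00:01:22:22

4122 ÷ 50 = 82 full seconds, remainder 22 frames.
82 s = 0 h 1 min 22 s.
Timecode: 00:01:22:22.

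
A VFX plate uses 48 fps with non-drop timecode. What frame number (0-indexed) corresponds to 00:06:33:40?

Total seconds to the label: (0 × 3600 + 6 × 60 + 33) = 393.
Frame index = 393 × 48 + 40 = 18904.

18904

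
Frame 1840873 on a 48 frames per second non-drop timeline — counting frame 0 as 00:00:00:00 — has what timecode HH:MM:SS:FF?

10:39:11:25

1840873 ÷ 48 = 38351 full seconds, remainder 25 frames.
38351 s = 10 h 39 min 11 s.
Timecode: 10:39:11:25.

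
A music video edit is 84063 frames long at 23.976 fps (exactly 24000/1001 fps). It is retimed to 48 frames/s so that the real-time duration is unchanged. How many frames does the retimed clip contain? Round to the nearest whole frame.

168294 frames

Frames at target rate = 84063 × (48) / (24000/1001) = 84147063/500 ≈ 168294.126.
Nearest whole frame: 168294.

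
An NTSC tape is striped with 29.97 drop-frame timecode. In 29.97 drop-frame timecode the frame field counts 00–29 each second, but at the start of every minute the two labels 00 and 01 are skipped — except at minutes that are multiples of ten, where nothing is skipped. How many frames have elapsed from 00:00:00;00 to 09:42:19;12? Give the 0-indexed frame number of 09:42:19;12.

As if non-drop at 30 labels/s: (9 × 3600 + 42 × 60 + 19) × 30 + 12 = 1048182.
Minute boundaries passed: 582; those not divisible by 10: 582 − 58 = 524; dropped labels = 2 × 524 = 1048.
Actual frame index = 1048182 − 1048 = 1047134.

1047134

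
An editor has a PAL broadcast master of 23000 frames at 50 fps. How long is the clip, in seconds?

Running time = 23000 / (50) = 460 s.

460 seconds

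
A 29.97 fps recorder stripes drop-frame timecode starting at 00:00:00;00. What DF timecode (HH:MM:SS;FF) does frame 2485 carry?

Ten DF minutes hold 17982 frames, so frame 2485 lies in block 0 (frames 0–17981) with 2485 frames into that block.
The block's first minute is 1800 frames and the rest 1798 each; 2485 frames reaches minute 1, so 0 × 18 + 1 × 2 = 2 labels have been skipped so far.
Adding those back, label number 2485 + 2 = 2487 at 30 labels/s is 82 s + 27 f = 0 h 1 min 22 s frame 27, i.e. 00:01:22;27.

00:01:22;27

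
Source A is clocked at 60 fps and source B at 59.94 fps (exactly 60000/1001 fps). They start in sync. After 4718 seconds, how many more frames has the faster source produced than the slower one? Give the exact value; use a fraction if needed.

40440/143 frames

A emits 60 × 4718 = 283080 frames; B emits 60000/1001 × 4718 = 40440000/143.
Difference = 40440/143 frames (≈ 282.7972); B is behind A.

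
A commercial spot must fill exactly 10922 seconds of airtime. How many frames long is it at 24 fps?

Frames = 10922 × 24 = 262128.

262128 frames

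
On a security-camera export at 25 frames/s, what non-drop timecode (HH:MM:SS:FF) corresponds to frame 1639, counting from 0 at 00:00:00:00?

1639 ÷ 25 = 65 full seconds, remainder 14 frames.
65 s = 0 h 1 min 5 s.
Timecode: 00:01:05:14.

00:01:05:14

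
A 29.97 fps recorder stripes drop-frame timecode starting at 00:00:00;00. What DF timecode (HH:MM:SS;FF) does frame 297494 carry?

02:45:26;12

Ten DF minutes hold 17982 frames, so frame 297494 lies in block 16 (frames 287712–305693) with 9782 frames into that block.
The block's first minute is 1800 frames and the rest 1798 each; 9782 frames reaches minute 5, so 16 × 18 + 5 × 2 = 298 labels have been skipped so far.
Adding those back, label number 297494 + 298 = 297792 at 30 labels/s is 9926 s + 12 f = 2 h 45 min 26 s frame 12, i.e. 02:45:26;12.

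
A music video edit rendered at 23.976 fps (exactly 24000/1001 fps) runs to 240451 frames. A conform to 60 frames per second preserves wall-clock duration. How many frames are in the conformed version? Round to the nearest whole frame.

Frames at target rate = 240451 × (60) / (24000/1001) = 240691451/400 ≈ 601728.627.
Nearest whole frame: 601729.

601729 frames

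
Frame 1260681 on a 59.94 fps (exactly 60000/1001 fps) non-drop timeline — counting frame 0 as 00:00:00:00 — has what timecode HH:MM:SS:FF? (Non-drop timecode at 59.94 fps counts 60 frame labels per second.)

1260681 ÷ 60 = 21011 full seconds, remainder 21 frames.
21011 s = 5 h 50 min 11 s.
Timecode: 05:50:11:21.

05:50:11:21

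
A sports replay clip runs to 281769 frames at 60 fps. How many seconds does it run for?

4696.15 seconds

Running time = 281769 / (60) = 4696.15 s.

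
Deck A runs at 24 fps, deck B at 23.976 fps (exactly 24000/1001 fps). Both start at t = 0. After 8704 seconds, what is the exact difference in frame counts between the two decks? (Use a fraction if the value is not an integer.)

208896/1001 frames

A emits 24 × 8704 = 208896 frames; B emits 24000/1001 × 8704 = 208896000/1001.
Difference = 208896/1001 frames (≈ 208.6873); B is behind A.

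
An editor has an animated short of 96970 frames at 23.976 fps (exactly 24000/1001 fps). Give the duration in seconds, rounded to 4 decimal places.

4044.4571 seconds

Running time = 96970 × 1001/24000 = 9706697/2400 s ≈ 4044.4571 s.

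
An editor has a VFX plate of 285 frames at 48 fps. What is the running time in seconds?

Running time = 285 / (48) = 5.9375 s.

5.9375 seconds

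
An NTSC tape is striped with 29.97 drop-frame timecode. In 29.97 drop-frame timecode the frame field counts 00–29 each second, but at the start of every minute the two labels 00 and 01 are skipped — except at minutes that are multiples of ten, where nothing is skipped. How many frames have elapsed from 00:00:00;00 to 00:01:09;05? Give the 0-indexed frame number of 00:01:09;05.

As if non-drop at 30 labels/s: (0 × 3600 + 1 × 60 + 9) × 30 + 5 = 2075.
Minute boundaries passed: 1; those not divisible by 10: 1 − 0 = 1; dropped labels = 2 × 1 = 2.
Actual frame index = 2075 − 2 = 2073.

2073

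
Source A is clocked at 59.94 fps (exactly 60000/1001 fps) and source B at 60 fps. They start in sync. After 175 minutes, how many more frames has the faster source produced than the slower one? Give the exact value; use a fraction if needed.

175 min = 10500 s.
A emits 60000/1001 × 10500 = 90000000/143 frames; B emits 60 × 10500 = 630000.
Difference = 90000/143 frames (≈ 629.3706); B is ahead of A.

90000/143 frames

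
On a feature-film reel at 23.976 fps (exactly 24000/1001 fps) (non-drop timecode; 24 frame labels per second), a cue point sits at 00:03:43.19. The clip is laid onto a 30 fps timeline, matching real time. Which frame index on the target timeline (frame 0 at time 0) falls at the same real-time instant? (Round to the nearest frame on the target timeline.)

frame 6720

Source frame index: (0×3600 + 3×60 + 43) × 24 + 19 = 5371.
Real time: 5371 / (24000/1001) = 5376371/24000 s.
Target frame: (5376371/24000) × (30) = 5376371/800 ≈ 6720.464 → 6720.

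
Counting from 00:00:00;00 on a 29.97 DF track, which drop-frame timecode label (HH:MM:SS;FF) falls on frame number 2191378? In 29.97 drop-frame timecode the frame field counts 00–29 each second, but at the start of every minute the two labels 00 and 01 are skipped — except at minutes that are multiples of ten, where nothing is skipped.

20:18:39;02

Ten DF minutes hold 17982 frames, so frame 2191378 lies in block 121 (frames 2175822–2193803) with 15556 frames into that block.
The block's first minute is 1800 frames and the rest 1798 each; 15556 frames reaches minute 8, so 121 × 18 + 8 × 2 = 2194 labels have been skipped so far.
Adding those back, label number 2191378 + 2194 = 2193572 at 30 labels/s is 73119 s + 2 f = 20 h 18 min 39 s frame 2, i.e. 20:18:39;02.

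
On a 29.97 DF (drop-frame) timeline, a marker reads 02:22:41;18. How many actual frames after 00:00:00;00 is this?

256592

As if non-drop at 30 labels/s: (2 × 3600 + 22 × 60 + 41) × 30 + 18 = 256848.
Minute boundaries passed: 142; those not divisible by 10: 142 − 14 = 128; dropped labels = 2 × 128 = 256.
Actual frame index = 256848 − 256 = 256592.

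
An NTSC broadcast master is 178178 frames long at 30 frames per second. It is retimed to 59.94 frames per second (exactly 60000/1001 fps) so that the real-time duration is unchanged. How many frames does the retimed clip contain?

Target frames = source frames × (target rate / source rate) = 178178 × (60000/1001)/(30) = 178178 × 2000/1001 = 356000.

356000 frames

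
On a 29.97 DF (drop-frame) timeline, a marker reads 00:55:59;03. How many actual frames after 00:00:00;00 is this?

100673

As if non-drop at 30 labels/s: (0 × 3600 + 55 × 60 + 59) × 30 + 3 = 100773.
Minute boundaries passed: 55; those not divisible by 10: 55 − 5 = 50; dropped labels = 2 × 50 = 100.
Actual frame index = 100773 − 100 = 100673.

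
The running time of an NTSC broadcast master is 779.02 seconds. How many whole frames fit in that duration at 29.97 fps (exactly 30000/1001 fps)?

23347 frames

Frames = 779.02 × 30000/1001 = 2124600/91 ≈ 23347.2527.
Complete frames: 23347.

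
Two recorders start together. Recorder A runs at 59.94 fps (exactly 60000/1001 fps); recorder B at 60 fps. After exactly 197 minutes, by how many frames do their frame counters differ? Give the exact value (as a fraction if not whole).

709200/1001 frames

197 min = 11820 s.
A emits 60000/1001 × 11820 = 709200000/1001 frames; B emits 60 × 11820 = 709200.
Difference = 709200/1001 frames (≈ 708.4915); B is ahead of A.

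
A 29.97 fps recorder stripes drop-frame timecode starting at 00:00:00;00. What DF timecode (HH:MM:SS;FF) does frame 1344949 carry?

Each 10-minute DF block holds 10 × 60 × 30 − 9 × 2 = 17982 frames. 1344949 ÷ 17982 → 74 full blocks, remainder 14281.
Within the partial block the first minute is 1800 frames and each further minute 1798, so 7 further minute boundaries passed. Total skipped labels = 18 × 74 + 2 × 7 = 1346.
Non-drop label index = 1344949 + 1346 = 1346295; at 30 labels/s that is 12:27:56:15, i.e. DF 12:27:56;15.

12:27:56;15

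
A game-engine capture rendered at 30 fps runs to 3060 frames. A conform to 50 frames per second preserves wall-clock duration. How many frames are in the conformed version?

Target frames = source frames × (target rate / source rate) = 3060 × (50)/(30) = 3060 × 5/3 = 5100.

5100 frames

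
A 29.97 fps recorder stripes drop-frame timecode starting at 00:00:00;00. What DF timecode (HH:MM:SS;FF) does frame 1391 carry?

Ten DF minutes hold 17982 frames, so frame 1391 lies in block 0 (frames 0–17981) with 1391 frames into that block.
The block's first minute is 1800 frames and the rest 1798 each; 1391 frames reaches minute 0, so 0 × 18 + 0 × 2 = 0 labels have been skipped so far.
Adding those back, label number 1391 + 0 = 1391 at 30 labels/s is 46 s + 11 f = 0 h 0 min 46 s frame 11, i.e. 00:00:46;11.

00:00:46;11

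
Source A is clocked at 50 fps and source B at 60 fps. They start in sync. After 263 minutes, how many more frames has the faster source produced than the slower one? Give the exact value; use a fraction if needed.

157800 frames

263 min = 15780 s.
A emits 50 × 15780 = 789000 frames; B emits 60 × 15780 = 946800.
Difference = 157800 frames; B is ahead of A.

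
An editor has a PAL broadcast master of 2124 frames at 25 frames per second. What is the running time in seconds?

84.96 seconds

Running time = 2124 / (25) = 84.96 s.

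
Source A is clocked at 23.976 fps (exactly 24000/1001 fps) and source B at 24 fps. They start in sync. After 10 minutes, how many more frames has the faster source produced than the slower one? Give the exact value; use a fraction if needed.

10 min = 600 s.
A emits 24000/1001 × 600 = 14400000/1001 frames; B emits 24 × 600 = 14400.
Difference = 14400/1001 frames (≈ 14.3856); B is ahead of A.

14400/1001 frames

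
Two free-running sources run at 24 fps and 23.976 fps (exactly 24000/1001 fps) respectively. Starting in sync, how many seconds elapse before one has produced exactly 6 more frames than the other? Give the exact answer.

250.25 seconds

The gap grows by |24000/1001 − 24| = 24/1001 frames per second.
Time for a 6-frame gap: 6 ÷ (24/1001) = 250.25 s.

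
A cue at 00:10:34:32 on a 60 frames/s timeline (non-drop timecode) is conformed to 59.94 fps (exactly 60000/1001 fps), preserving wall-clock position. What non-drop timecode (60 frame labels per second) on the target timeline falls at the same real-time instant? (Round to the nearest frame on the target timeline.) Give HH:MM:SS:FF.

Source frame index: (0×3600 + 10×60 + 34) × 60 + 32 = 38072.
Real time: 38072 / (60) = 9518/15 s.
Target frame: (9518/15) × (60000/1001) = 38072000/1001 ≈ 38033.966 → 38034.
At 60 labels/s: frame 38034 → 00:10:33:54.

00:10:33:54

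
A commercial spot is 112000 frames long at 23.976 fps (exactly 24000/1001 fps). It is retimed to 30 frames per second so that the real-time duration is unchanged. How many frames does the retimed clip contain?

140140 frames

Target frames = source frames × (target rate / source rate) = 112000 × (30)/(24000/1001) = 112000 × 1001/800 = 140140.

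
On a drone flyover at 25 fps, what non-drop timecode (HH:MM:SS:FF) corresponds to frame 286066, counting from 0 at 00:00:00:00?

286066 ÷ 25 = 11442 full seconds, remainder 16 frames.
11442 s = 3 h 10 min 42 s.
Timecode: 03:10:42:16.

03:10:42:16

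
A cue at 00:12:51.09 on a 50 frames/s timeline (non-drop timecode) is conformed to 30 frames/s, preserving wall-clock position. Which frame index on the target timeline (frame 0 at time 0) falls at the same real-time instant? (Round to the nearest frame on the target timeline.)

Source frame index: (0×3600 + 12×60 + 51) × 50 + 9 = 38559.
Real time: 38559 / (50) = 38559/50 s.
Target frame: (38559/50) × (30) = 115677/5 ≈ 23135.400 → 23135.

frame 23135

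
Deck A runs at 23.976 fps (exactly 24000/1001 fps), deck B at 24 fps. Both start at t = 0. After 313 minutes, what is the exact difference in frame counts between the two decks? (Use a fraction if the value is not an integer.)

313 min = 18780 s.
A emits 24000/1001 × 18780 = 450720000/1001 frames; B emits 24 × 18780 = 450720.
Difference = 450720/1001 frames (≈ 450.2697); B is ahead of A.

450720/1001 frames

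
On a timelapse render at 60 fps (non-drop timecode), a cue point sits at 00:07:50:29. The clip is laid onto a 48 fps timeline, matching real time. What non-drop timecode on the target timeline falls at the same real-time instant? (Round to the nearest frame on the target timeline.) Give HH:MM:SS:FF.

Source frame index: (0×3600 + 7×60 + 50) × 60 + 29 = 28229.
Real time: 28229 / (60) = 28229/60 s.
Target frame: (28229/60) × (48) = 112916/5 ≈ 22583.200 → 22583.
At 48 labels/s: frame 22583 → 00:07:50:23.

00:07:50:23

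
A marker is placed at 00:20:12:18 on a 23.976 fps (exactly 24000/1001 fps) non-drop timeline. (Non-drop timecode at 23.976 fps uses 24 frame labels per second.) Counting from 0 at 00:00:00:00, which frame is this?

Total seconds to the label: (0 × 3600 + 20 × 60 + 12) = 1212.
Frame index = 1212 × 24 + 18 = 29106.

29106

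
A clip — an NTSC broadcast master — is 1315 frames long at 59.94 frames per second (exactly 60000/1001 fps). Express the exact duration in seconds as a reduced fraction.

Running time = 1315 ÷ (60000/1001) = 1315 × 1001/60000 = 263263/12000 s.

263263/12000 seconds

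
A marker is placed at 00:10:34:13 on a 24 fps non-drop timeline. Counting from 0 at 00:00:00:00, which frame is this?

frame 15229

Total seconds to the label: (0 × 3600 + 10 × 60 + 34) = 634.
Frame index = 634 × 24 + 13 = 15229.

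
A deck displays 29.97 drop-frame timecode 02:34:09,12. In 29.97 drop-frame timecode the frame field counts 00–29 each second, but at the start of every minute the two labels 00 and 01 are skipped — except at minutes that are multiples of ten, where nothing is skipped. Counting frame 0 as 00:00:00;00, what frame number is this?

277204

As if non-drop at 30 labels/s: (2 × 3600 + 34 × 60 + 9) × 30 + 12 = 277482.
Minute boundaries passed: 154; those not divisible by 10: 154 − 15 = 139; dropped labels = 2 × 139 = 278.
Actual frame index = 277482 − 278 = 277204.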